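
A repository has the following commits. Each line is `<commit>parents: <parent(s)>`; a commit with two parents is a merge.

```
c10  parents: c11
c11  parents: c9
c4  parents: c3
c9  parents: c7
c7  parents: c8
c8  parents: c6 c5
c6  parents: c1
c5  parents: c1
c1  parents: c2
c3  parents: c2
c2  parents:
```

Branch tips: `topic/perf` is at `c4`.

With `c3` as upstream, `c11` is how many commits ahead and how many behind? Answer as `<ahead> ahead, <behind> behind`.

Reachable from c11: {c1, c11, c2, c5, c6, c7, c8, c9}.
Reachable from c3: {c2, c3}.
Only in c11's history (ahead): {c1, c11, c5, c6, c7, c8, c9} — 7.
Only in c3's history (behind): {c3} — 1.

7 ahead, 1 behind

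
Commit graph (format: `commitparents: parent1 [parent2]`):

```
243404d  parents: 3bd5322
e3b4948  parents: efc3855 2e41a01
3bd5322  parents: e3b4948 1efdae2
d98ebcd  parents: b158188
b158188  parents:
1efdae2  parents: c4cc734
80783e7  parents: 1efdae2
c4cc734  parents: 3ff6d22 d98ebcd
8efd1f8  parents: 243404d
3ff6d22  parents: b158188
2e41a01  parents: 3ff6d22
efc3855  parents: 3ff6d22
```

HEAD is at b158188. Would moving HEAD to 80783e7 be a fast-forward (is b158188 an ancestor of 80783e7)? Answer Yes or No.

Yes

A fast-forward from b158188 to 80783e7 is possible iff b158188 is an ancestor of 80783e7.
Ancestors of 80783e7: {1efdae2, 3ff6d22, 80783e7, b158188, c4cc734, d98ebcd}.
b158188 is among them, so fast-forward is possible.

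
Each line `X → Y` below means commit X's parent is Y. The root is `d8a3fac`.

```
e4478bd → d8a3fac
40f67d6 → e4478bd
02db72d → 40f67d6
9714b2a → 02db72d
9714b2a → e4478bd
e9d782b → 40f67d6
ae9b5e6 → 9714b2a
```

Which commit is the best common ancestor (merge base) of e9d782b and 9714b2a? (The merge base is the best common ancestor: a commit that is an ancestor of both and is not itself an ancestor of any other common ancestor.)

Ancestors of e9d782b: {40f67d6, d8a3fac, e4478bd, e9d782b}.
Ancestors of 9714b2a: {02db72d, 40f67d6, 9714b2a, d8a3fac, e4478bd}.
Common ancestors: {40f67d6, d8a3fac, e4478bd}.
Among these, 40f67d6 is not an ancestor of any other common ancestor — it is the merge base.

40f67d6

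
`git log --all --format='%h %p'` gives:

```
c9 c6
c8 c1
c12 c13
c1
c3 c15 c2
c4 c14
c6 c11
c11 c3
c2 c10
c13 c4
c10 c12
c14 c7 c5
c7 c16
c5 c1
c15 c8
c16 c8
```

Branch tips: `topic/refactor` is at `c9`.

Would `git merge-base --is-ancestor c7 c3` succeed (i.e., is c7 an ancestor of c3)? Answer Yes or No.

Yes

Ancestors of c3 (commits reachable by following parents): {c1, c10, c12, c13, c14, c15, c16, c2, c3, c4, c5, c7, c8}.
c7 is in that set, so it is an ancestor of c3.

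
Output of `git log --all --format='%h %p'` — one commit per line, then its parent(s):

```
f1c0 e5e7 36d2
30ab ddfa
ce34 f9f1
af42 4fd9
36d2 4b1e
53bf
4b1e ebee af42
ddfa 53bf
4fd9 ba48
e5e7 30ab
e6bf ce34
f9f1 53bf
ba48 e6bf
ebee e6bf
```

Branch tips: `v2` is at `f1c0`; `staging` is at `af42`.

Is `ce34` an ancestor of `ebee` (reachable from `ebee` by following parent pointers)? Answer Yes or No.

Yes

Ancestors of ebee (commits reachable by following parents): {53bf, ce34, e6bf, ebee, f9f1}.
ce34 is in that set, so it is an ancestor of ebee.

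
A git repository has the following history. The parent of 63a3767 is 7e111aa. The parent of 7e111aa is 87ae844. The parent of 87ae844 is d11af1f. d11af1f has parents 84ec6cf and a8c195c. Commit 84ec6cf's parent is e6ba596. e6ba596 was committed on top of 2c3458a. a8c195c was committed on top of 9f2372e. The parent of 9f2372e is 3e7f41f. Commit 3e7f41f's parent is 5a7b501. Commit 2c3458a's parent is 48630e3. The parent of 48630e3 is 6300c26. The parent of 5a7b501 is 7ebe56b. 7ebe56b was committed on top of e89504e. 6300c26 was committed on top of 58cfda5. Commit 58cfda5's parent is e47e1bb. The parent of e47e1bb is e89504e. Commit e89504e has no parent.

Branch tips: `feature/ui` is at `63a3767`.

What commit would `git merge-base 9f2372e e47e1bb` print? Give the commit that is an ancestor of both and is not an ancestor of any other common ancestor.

Ancestors of 9f2372e: {3e7f41f, 5a7b501, 7ebe56b, 9f2372e, e89504e}.
Ancestors of e47e1bb: {e47e1bb, e89504e}.
Common ancestors: {e89504e}.
The only common ancestor is e89504e, so it is the merge base.

e89504e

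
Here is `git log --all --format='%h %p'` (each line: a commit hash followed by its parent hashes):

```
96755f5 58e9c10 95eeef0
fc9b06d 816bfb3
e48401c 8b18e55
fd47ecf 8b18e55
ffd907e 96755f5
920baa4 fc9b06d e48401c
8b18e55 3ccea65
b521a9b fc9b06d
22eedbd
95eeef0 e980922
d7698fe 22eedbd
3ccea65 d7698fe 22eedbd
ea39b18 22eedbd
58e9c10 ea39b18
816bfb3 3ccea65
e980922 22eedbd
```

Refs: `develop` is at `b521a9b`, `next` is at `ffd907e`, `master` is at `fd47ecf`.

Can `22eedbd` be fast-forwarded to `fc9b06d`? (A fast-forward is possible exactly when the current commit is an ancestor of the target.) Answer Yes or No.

Yes

A fast-forward from 22eedbd to fc9b06d is possible iff 22eedbd is an ancestor of fc9b06d.
Ancestors of fc9b06d: {22eedbd, 3ccea65, 816bfb3, d7698fe, fc9b06d}.
22eedbd is among them, so fast-forward is possible.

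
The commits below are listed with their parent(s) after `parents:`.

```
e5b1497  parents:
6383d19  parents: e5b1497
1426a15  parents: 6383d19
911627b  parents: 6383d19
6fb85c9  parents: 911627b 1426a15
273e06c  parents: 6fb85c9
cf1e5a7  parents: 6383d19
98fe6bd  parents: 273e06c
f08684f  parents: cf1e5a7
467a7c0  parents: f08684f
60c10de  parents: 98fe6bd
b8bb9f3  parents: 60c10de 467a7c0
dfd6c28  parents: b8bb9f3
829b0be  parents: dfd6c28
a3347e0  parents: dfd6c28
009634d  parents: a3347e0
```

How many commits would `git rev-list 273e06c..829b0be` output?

8

Reachable from 829b0be: {1426a15, 273e06c, 467a7c0, 60c10de, 6383d19, 6fb85c9, 829b0be, 911627b, 98fe6bd, b8bb9f3, cf1e5a7, dfd6c28, e5b1497, f08684f}.
Reachable from 273e06c: {1426a15, 273e06c, 6383d19, 6fb85c9, 911627b, e5b1497}.
In 829b0be's history but not 273e06c's: {467a7c0, 60c10de, 829b0be, 98fe6bd, b8bb9f3, cf1e5a7, dfd6c28, f08684f} — 8 commits.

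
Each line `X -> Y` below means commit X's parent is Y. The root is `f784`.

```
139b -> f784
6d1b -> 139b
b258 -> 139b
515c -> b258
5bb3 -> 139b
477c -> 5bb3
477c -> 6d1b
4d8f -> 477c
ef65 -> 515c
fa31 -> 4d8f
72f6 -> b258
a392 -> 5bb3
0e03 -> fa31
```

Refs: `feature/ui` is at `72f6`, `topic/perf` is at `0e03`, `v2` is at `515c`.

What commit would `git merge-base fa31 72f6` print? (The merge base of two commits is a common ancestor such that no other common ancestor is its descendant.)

139b

Ancestors of fa31: {139b, 477c, 4d8f, 5bb3, 6d1b, f784, fa31}.
Ancestors of 72f6: {139b, 72f6, b258, f784}.
Common ancestors: {139b, f784}.
Among these, 139b is not an ancestor of any other common ancestor — it is the merge base.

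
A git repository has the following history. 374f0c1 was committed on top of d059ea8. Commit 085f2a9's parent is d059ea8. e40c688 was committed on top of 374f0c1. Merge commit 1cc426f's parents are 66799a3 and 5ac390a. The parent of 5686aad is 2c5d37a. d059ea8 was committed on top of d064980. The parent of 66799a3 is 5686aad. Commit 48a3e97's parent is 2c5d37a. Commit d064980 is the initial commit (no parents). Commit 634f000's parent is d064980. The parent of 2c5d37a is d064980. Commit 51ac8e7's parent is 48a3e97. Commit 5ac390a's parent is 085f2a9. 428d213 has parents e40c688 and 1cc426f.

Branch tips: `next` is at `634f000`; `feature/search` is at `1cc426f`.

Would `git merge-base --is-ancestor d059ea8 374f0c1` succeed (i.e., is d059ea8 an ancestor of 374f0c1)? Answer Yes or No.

Ancestors of 374f0c1 (commits reachable by following parents): {374f0c1, d059ea8, d064980}.
d059ea8 is in that set, so it is an ancestor of 374f0c1.

Yes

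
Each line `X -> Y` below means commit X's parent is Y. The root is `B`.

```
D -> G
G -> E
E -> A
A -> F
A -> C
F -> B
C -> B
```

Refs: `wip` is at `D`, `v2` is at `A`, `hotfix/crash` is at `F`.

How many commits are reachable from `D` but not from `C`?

5

Reachable from D: {A, B, C, D, E, F, G}.
Reachable from C: {B, C}.
In D's history but not C's: {A, D, E, F, G} — 5 commits.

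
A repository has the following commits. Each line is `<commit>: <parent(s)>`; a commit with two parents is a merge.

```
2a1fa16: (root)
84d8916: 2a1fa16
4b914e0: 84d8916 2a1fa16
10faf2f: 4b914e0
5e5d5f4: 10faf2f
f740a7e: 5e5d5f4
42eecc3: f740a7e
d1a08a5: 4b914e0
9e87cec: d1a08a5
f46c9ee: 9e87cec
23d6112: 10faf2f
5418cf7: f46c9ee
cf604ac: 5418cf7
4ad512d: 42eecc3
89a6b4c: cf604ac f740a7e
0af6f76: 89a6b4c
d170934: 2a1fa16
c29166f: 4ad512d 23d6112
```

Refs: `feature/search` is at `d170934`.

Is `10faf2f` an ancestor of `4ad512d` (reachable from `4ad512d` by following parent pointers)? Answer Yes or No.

Ancestors of 4ad512d (commits reachable by following parents): {10faf2f, 2a1fa16, 42eecc3, 4ad512d, 4b914e0, 5e5d5f4, 84d8916, f740a7e}.
10faf2f is in that set, so it is an ancestor of 4ad512d.

Yes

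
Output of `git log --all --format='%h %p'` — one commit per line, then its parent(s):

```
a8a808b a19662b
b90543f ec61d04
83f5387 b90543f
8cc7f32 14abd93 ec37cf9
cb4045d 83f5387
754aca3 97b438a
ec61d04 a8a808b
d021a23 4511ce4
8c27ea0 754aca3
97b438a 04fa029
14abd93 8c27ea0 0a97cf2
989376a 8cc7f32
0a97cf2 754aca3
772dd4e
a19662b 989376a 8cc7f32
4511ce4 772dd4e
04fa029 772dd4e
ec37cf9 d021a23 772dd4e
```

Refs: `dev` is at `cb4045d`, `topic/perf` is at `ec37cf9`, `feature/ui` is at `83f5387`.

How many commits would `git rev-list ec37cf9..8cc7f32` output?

Reachable from 8cc7f32: {04fa029, 0a97cf2, 14abd93, 4511ce4, 754aca3, 772dd4e, 8c27ea0, 8cc7f32, 97b438a, d021a23, ec37cf9}.
Reachable from ec37cf9: {4511ce4, 772dd4e, d021a23, ec37cf9}.
In 8cc7f32's history but not ec37cf9's: {04fa029, 0a97cf2, 14abd93, 754aca3, 8c27ea0, 8cc7f32, 97b438a} — 7 commits.

7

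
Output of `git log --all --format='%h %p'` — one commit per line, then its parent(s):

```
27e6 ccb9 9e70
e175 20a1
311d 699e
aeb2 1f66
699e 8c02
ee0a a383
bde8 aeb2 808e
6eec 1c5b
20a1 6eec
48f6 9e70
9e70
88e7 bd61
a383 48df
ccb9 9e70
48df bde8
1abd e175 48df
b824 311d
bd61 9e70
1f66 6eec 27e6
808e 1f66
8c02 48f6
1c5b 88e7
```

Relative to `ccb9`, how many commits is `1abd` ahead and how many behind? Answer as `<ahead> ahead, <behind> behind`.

13 ahead, 0 behind

Reachable from 1abd: {1abd, 1c5b, 1f66, 20a1, 27e6, 48df, 6eec, 808e, 88e7, 9e70, aeb2, bd61, bde8, ccb9, e175}.
Reachable from ccb9: {9e70, ccb9}.
Only in 1abd's history (ahead): {1abd, 1c5b, 1f66, 20a1, 27e6, 48df, 6eec, 808e, 88e7, aeb2, bd61, bde8, e175} — 13.
Only in ccb9's history (behind): {} — 0.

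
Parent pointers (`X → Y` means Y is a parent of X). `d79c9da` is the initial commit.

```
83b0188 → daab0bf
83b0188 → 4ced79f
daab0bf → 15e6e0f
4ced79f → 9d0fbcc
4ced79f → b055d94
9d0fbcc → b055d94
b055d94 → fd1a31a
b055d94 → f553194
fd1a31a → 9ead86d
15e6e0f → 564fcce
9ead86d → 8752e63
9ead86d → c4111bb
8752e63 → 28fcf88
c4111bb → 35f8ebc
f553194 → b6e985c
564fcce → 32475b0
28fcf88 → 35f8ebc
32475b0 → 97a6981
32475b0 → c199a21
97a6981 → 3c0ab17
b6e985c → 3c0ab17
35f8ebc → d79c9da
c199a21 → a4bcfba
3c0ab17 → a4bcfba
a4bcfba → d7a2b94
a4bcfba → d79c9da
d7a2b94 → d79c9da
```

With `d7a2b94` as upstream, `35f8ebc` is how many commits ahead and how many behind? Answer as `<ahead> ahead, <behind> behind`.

Reachable from 35f8ebc: {35f8ebc, d79c9da}.
Reachable from d7a2b94: {d79c9da, d7a2b94}.
Only in 35f8ebc's history (ahead): {35f8ebc} — 1.
Only in d7a2b94's history (behind): {d7a2b94} — 1.

1 ahead, 1 behind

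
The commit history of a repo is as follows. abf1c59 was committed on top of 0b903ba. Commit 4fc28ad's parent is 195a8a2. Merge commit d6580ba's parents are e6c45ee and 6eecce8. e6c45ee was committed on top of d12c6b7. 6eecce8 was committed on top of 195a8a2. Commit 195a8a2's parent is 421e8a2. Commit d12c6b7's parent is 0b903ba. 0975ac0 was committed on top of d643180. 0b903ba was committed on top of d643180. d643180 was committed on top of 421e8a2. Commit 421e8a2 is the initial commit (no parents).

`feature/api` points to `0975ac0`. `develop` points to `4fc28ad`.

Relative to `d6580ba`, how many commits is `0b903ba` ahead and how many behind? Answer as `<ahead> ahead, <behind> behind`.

0 ahead, 5 behind

Reachable from 0b903ba: {0b903ba, 421e8a2, d643180}.
Reachable from d6580ba: {0b903ba, 195a8a2, 421e8a2, 6eecce8, d12c6b7, d643180, d6580ba, e6c45ee}.
Only in 0b903ba's history (ahead): {} — 0.
Only in d6580ba's history (behind): {195a8a2, 6eecce8, d12c6b7, d6580ba, e6c45ee} — 5.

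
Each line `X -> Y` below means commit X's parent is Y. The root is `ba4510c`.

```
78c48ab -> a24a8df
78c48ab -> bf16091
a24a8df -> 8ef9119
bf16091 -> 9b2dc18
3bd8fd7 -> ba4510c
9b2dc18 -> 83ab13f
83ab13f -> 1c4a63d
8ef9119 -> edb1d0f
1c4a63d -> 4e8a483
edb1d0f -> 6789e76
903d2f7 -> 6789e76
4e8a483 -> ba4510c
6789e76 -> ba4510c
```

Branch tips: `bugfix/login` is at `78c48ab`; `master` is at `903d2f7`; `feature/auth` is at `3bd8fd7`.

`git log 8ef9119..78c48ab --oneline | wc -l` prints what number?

Reachable from 78c48ab: {1c4a63d, 4e8a483, 6789e76, 78c48ab, 83ab13f, 8ef9119, 9b2dc18, a24a8df, ba4510c, bf16091, edb1d0f}.
Reachable from 8ef9119: {6789e76, 8ef9119, ba4510c, edb1d0f}.
In 78c48ab's history but not 8ef9119's: {1c4a63d, 4e8a483, 78c48ab, 83ab13f, 9b2dc18, a24a8df, bf16091} — 7 commits.

7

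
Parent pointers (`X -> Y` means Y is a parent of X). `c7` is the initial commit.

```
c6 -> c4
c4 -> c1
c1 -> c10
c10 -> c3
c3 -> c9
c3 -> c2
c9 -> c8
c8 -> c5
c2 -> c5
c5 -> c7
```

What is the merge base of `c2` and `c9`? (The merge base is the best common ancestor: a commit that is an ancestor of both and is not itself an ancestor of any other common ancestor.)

c5

Ancestors of c2: {c2, c5, c7}.
Ancestors of c9: {c5, c7, c8, c9}.
Common ancestors: {c5, c7}.
Among these, c5 is not an ancestor of any other common ancestor — it is the merge base.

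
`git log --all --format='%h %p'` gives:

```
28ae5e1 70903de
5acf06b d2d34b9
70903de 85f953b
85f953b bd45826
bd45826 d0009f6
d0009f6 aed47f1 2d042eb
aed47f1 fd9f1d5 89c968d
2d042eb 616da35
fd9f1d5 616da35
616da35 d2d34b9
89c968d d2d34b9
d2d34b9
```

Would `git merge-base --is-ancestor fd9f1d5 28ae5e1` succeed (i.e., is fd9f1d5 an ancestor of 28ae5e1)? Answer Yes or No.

Ancestors of 28ae5e1 (commits reachable by following parents): {28ae5e1, 2d042eb, 616da35, 70903de, 85f953b, 89c968d, aed47f1, bd45826, d0009f6, d2d34b9, fd9f1d5}.
fd9f1d5 is in that set, so it is an ancestor of 28ae5e1.

Yes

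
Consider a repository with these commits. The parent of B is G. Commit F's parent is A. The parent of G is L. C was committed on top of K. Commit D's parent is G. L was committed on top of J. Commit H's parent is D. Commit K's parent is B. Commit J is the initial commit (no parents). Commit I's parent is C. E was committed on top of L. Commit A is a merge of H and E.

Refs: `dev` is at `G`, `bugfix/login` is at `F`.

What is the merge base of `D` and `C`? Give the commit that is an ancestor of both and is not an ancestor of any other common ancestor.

G

Ancestors of D: {D, G, J, L}.
Ancestors of C: {B, C, G, J, K, L}.
Common ancestors: {G, J, L}.
Among these, G is not an ancestor of any other common ancestor — it is the merge base.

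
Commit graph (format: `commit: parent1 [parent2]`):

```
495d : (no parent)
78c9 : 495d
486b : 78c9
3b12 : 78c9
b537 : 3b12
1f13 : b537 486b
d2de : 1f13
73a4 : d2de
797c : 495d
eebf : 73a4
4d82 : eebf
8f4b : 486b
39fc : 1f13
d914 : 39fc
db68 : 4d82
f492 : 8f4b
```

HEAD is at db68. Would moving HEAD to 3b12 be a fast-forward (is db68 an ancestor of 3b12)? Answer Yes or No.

No

A fast-forward from db68 to 3b12 is possible iff db68 is an ancestor of 3b12.
Ancestors of 3b12: {3b12, 495d, 78c9}.
db68 is not among them, so fast-forward is not possible.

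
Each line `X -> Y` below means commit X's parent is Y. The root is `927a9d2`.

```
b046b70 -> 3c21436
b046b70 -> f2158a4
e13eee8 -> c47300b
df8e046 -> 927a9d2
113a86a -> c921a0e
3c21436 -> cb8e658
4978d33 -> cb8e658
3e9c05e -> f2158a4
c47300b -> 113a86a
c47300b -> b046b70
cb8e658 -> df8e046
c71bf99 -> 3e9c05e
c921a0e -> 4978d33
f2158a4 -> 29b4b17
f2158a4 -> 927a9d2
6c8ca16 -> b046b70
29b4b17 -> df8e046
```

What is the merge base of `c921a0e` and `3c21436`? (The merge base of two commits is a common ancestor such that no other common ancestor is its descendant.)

cb8e658

Ancestors of c921a0e: {4978d33, 927a9d2, c921a0e, cb8e658, df8e046}.
Ancestors of 3c21436: {3c21436, 927a9d2, cb8e658, df8e046}.
Common ancestors: {927a9d2, cb8e658, df8e046}.
Among these, cb8e658 is not an ancestor of any other common ancestor — it is the merge base.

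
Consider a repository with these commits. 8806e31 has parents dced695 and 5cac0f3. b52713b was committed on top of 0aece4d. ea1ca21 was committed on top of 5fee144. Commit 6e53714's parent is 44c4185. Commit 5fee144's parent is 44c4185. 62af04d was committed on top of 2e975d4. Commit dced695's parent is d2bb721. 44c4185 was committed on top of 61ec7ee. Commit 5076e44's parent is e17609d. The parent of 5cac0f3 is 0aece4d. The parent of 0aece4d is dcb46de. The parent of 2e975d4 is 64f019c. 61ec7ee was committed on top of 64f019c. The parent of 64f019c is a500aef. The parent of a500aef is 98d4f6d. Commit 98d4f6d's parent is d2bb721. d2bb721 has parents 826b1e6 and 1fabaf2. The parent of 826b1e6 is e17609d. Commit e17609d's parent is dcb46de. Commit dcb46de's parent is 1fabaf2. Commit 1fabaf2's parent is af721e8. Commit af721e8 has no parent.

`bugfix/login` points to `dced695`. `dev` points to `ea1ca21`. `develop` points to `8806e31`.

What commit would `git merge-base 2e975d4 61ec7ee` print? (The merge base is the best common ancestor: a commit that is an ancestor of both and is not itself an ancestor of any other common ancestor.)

64f019c

Ancestors of 2e975d4: {1fabaf2, 2e975d4, 64f019c, 826b1e6, 98d4f6d, a500aef, af721e8, d2bb721, dcb46de, e17609d}.
Ancestors of 61ec7ee: {1fabaf2, 61ec7ee, 64f019c, 826b1e6, 98d4f6d, a500aef, af721e8, d2bb721, dcb46de, e17609d}.
Common ancestors: {1fabaf2, 64f019c, 826b1e6, 98d4f6d, a500aef, af721e8, d2bb721, dcb46de, e17609d}.
Among these, 64f019c is not an ancestor of any other common ancestor — it is the merge base.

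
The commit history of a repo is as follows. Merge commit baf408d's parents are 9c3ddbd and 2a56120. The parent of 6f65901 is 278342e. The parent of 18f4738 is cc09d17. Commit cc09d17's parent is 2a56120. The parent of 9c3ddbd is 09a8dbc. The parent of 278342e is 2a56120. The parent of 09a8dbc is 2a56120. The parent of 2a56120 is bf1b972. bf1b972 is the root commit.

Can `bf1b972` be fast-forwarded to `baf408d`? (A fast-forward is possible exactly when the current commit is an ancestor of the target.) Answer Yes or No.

A fast-forward from bf1b972 to baf408d is possible iff bf1b972 is an ancestor of baf408d.
Ancestors of baf408d: {09a8dbc, 2a56120, 9c3ddbd, baf408d, bf1b972}.
bf1b972 is among them, so fast-forward is possible.

Yes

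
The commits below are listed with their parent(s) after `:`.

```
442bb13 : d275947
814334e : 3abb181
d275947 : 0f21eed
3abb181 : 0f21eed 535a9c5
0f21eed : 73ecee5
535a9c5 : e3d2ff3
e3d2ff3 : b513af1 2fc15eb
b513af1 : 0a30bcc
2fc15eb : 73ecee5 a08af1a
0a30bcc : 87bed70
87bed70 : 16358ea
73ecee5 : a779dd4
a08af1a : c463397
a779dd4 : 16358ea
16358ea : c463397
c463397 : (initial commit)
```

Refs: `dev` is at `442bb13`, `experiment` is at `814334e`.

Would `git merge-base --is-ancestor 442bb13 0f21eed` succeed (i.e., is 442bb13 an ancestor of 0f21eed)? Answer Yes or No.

Ancestors of 0f21eed: {0f21eed, 16358ea, 73ecee5, a779dd4, c463397}.
442bb13 is not in that set, so it is not an ancestor of 0f21eed.

No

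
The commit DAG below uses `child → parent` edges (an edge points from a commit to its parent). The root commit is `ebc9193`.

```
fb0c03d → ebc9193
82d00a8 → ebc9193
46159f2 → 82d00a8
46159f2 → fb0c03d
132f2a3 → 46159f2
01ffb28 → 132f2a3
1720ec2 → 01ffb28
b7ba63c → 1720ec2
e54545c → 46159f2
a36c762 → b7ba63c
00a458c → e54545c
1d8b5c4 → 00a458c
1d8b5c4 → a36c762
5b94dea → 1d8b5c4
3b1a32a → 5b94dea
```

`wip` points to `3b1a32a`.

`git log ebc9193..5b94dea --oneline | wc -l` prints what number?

12

Reachable from 5b94dea: {00a458c, 01ffb28, 132f2a3, 1720ec2, 1d8b5c4, 46159f2, 5b94dea, 82d00a8, a36c762, b7ba63c, e54545c, ebc9193, fb0c03d}.
Reachable from ebc9193: {ebc9193}.
In 5b94dea's history but not ebc9193's: {00a458c, 01ffb28, 132f2a3, 1720ec2, 1d8b5c4, 46159f2, 5b94dea, 82d00a8, a36c762, b7ba63c, e54545c, fb0c03d} — 12 commits.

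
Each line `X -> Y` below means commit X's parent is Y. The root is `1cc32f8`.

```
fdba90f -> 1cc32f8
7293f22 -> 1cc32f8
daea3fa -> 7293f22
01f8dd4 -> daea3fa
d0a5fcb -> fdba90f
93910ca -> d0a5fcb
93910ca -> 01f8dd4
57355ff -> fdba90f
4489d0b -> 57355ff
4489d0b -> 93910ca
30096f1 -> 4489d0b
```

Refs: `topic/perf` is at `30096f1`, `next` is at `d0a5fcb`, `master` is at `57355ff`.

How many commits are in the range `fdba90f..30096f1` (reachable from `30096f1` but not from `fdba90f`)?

Reachable from 30096f1: {01f8dd4, 1cc32f8, 30096f1, 4489d0b, 57355ff, 7293f22, 93910ca, d0a5fcb, daea3fa, fdba90f}.
Reachable from fdba90f: {1cc32f8, fdba90f}.
In 30096f1's history but not fdba90f's: {01f8dd4, 30096f1, 4489d0b, 57355ff, 7293f22, 93910ca, d0a5fcb, daea3fa} — 8 commits.

8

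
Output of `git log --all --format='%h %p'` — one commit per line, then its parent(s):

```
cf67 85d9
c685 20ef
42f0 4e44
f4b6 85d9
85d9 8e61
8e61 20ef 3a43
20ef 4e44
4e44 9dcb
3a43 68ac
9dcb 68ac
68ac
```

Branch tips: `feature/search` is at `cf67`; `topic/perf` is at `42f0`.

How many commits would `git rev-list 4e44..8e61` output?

Reachable from 8e61: {20ef, 3a43, 4e44, 68ac, 8e61, 9dcb}.
Reachable from 4e44: {4e44, 68ac, 9dcb}.
In 8e61's history but not 4e44's: {20ef, 3a43, 8e61} — 3 commits.

3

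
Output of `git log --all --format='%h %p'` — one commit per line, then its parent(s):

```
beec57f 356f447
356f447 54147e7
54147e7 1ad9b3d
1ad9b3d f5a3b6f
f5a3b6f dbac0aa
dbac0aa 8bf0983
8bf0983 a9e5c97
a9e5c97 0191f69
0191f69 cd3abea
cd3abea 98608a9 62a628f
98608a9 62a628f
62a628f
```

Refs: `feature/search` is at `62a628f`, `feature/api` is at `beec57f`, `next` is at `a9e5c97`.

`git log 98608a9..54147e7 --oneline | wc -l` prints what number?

Reachable from 54147e7: {0191f69, 1ad9b3d, 54147e7, 62a628f, 8bf0983, 98608a9, a9e5c97, cd3abea, dbac0aa, f5a3b6f}.
Reachable from 98608a9: {62a628f, 98608a9}.
In 54147e7's history but not 98608a9's: {0191f69, 1ad9b3d, 54147e7, 8bf0983, a9e5c97, cd3abea, dbac0aa, f5a3b6f} — 8 commits.

8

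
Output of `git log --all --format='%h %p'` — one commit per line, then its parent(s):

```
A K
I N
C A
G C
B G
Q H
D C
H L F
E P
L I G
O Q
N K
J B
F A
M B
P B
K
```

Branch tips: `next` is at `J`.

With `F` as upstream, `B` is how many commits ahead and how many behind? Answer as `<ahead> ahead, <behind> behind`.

3 ahead, 1 behind

Reachable from B: {A, B, C, G, K}.
Reachable from F: {A, F, K}.
Only in B's history (ahead): {B, C, G} — 3.
Only in F's history (behind): {F} — 1.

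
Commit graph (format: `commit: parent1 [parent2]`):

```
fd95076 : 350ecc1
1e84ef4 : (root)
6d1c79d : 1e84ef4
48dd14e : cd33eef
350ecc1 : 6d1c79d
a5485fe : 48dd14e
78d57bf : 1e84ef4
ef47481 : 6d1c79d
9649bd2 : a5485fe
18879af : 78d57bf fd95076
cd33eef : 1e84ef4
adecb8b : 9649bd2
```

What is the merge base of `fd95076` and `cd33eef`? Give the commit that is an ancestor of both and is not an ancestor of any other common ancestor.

Ancestors of fd95076: {1e84ef4, 350ecc1, 6d1c79d, fd95076}.
Ancestors of cd33eef: {1e84ef4, cd33eef}.
Common ancestors: {1e84ef4}.
The only common ancestor is 1e84ef4, so it is the merge base.

1e84ef4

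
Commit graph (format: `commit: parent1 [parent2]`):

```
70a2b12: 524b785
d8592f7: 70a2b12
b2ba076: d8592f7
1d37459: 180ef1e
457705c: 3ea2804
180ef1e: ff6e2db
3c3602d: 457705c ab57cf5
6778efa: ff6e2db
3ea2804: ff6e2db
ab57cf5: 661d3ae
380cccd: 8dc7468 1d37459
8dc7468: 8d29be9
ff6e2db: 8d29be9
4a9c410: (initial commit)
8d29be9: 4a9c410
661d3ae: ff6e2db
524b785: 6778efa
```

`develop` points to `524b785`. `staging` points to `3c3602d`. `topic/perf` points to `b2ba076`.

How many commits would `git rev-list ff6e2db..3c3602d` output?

Reachable from 3c3602d: {3c3602d, 3ea2804, 457705c, 4a9c410, 661d3ae, 8d29be9, ab57cf5, ff6e2db}.
Reachable from ff6e2db: {4a9c410, 8d29be9, ff6e2db}.
In 3c3602d's history but not ff6e2db's: {3c3602d, 3ea2804, 457705c, 661d3ae, ab57cf5} — 5 commits.

5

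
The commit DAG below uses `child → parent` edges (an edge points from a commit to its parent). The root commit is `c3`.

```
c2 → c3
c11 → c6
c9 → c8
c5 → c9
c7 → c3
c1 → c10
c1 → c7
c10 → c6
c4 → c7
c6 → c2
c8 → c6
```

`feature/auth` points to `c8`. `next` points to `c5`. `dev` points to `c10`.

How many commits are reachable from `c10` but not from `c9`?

Reachable from c10: {c10, c2, c3, c6}.
Reachable from c9: {c2, c3, c6, c8, c9}.
In c10's history but not c9's: {c10} — 1 commit.

1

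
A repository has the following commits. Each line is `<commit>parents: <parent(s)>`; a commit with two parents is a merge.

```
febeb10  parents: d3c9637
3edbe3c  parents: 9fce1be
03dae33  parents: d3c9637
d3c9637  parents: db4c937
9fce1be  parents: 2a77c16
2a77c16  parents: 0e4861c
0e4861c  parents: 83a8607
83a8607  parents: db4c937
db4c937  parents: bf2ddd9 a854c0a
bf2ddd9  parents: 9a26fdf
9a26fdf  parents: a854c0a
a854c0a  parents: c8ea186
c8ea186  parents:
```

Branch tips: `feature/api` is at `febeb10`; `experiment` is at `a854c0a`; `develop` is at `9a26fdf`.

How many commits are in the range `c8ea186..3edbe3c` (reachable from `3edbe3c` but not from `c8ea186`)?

9

Reachable from 3edbe3c: {0e4861c, 2a77c16, 3edbe3c, 83a8607, 9a26fdf, 9fce1be, a854c0a, bf2ddd9, c8ea186, db4c937}.
Reachable from c8ea186: {c8ea186}.
In 3edbe3c's history but not c8ea186's: {0e4861c, 2a77c16, 3edbe3c, 83a8607, 9a26fdf, 9fce1be, a854c0a, bf2ddd9, db4c937} — 9 commits.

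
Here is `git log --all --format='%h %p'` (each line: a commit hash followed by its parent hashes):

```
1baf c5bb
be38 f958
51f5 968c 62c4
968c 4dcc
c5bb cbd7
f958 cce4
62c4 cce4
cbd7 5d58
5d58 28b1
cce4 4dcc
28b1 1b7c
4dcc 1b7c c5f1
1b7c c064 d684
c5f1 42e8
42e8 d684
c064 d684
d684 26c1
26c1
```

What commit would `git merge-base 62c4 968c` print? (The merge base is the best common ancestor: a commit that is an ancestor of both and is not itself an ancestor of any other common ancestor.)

4dcc

Ancestors of 62c4: {1b7c, 26c1, 42e8, 4dcc, 62c4, c064, c5f1, cce4, d684}.
Ancestors of 968c: {1b7c, 26c1, 42e8, 4dcc, 968c, c064, c5f1, d684}.
Common ancestors: {1b7c, 26c1, 42e8, 4dcc, c064, c5f1, d684}.
Among these, 4dcc is not an ancestor of any other common ancestor — it is the merge base.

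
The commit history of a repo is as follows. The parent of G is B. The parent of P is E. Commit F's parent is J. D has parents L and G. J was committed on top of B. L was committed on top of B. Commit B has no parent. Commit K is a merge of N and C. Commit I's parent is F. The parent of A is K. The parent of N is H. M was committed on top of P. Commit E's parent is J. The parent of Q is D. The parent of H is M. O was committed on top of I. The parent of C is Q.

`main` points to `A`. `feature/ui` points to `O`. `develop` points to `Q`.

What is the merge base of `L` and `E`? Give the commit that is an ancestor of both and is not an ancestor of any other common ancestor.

Ancestors of L: {B, L}.
Ancestors of E: {B, E, J}.
Common ancestors: {B}.
The only common ancestor is B, so it is the merge base.

B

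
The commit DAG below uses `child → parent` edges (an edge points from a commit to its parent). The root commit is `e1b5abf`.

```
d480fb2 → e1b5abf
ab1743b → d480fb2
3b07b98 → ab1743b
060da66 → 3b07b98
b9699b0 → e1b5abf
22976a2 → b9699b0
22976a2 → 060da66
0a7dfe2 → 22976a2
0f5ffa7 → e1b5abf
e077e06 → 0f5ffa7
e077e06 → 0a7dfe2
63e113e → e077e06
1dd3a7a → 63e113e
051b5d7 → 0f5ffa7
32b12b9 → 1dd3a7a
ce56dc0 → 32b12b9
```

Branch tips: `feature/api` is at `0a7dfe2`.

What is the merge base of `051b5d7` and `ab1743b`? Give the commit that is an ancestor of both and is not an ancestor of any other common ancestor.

e1b5abf

Ancestors of 051b5d7: {051b5d7, 0f5ffa7, e1b5abf}.
Ancestors of ab1743b: {ab1743b, d480fb2, e1b5abf}.
Common ancestors: {e1b5abf}.
The only common ancestor is e1b5abf, so it is the merge base.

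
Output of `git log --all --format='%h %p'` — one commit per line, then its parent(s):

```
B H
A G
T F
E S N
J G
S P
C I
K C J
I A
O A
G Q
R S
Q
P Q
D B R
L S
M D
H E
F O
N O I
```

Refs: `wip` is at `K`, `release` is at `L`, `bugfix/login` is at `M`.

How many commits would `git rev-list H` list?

10

Walking parent pointers from H: reachable set = {A, E, G, H, I, N, O, P, Q, S}.
That is 10 commits.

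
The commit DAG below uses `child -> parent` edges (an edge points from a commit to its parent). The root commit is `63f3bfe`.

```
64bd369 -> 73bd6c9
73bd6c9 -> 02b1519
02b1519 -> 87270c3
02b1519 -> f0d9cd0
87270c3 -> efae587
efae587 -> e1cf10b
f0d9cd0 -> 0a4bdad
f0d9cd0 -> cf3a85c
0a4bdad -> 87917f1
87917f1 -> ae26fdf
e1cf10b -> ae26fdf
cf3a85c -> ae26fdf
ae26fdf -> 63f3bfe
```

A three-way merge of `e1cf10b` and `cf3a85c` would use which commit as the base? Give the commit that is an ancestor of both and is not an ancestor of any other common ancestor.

ae26fdf

Ancestors of e1cf10b: {63f3bfe, ae26fdf, e1cf10b}.
Ancestors of cf3a85c: {63f3bfe, ae26fdf, cf3a85c}.
Common ancestors: {63f3bfe, ae26fdf}.
Among these, ae26fdf is not an ancestor of any other common ancestor — it is the merge base.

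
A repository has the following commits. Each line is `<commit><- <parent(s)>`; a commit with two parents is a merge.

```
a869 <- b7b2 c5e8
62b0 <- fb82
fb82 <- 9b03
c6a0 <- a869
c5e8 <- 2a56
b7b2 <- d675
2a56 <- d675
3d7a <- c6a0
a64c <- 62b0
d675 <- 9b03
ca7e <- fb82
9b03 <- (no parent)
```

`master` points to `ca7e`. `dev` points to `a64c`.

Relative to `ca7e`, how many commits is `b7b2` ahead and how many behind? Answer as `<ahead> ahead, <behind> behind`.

Reachable from b7b2: {9b03, b7b2, d675}.
Reachable from ca7e: {9b03, ca7e, fb82}.
Only in b7b2's history (ahead): {b7b2, d675} — 2.
Only in ca7e's history (behind): {ca7e, fb82} — 2.

2 ahead, 2 behind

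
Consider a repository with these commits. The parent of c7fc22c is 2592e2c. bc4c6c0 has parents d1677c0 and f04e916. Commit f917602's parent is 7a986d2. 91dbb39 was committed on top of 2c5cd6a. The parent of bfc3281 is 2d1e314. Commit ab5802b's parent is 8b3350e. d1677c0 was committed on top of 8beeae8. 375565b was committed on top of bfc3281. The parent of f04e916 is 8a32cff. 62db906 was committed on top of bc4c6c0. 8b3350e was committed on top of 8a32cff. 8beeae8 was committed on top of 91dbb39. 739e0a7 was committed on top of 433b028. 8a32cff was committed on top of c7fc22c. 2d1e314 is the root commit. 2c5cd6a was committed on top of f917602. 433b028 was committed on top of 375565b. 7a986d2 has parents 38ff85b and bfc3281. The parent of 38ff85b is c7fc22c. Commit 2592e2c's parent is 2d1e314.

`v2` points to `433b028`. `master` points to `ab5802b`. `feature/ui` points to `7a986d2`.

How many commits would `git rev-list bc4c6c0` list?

Walking parent pointers from bc4c6c0: reachable set = {2592e2c, 2c5cd6a, 2d1e314, 38ff85b, 7a986d2, 8a32cff, 8beeae8, 91dbb39, bc4c6c0, bfc3281, c7fc22c, d1677c0, f04e916, f917602}.
That is 14 commits.

14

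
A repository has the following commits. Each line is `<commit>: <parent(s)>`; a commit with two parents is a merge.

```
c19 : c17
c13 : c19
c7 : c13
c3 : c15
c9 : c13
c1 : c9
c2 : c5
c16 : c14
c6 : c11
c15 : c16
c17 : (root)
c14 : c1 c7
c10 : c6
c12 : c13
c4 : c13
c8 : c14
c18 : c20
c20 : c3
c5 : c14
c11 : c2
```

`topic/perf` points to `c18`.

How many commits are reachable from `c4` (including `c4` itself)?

Walking parent pointers from c4: reachable set = {c13, c17, c19, c4}.
That is 4 commits.

4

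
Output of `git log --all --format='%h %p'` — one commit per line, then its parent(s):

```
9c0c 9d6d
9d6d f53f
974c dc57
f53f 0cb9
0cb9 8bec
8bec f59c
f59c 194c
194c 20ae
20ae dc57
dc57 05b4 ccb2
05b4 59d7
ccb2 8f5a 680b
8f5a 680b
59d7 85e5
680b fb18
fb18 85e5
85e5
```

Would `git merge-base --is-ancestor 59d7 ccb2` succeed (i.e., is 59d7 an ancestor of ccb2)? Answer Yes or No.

Ancestors of ccb2: {680b, 85e5, 8f5a, ccb2, fb18}.
59d7 is not in that set, so it is not an ancestor of ccb2.

No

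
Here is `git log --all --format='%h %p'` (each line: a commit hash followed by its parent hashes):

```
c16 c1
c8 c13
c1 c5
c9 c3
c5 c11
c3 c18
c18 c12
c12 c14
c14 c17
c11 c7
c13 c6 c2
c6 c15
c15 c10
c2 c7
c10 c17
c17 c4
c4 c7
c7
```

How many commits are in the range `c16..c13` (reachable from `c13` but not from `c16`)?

Reachable from c13: {c10, c13, c15, c17, c2, c4, c6, c7}.
Reachable from c16: {c1, c11, c16, c5, c7}.
In c13's history but not c16's: {c10, c13, c15, c17, c2, c4, c6} — 7 commits.

7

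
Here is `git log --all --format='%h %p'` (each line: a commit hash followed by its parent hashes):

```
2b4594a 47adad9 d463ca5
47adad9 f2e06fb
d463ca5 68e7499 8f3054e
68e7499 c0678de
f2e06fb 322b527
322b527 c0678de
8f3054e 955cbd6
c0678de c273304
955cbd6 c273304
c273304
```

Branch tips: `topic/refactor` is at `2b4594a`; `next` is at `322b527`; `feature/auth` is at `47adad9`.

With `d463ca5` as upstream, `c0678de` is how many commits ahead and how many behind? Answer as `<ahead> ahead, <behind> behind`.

0 ahead, 4 behind

Reachable from c0678de: {c0678de, c273304}.
Reachable from d463ca5: {68e7499, 8f3054e, 955cbd6, c0678de, c273304, d463ca5}.
Only in c0678de's history (ahead): {} — 0.
Only in d463ca5's history (behind): {68e7499, 8f3054e, 955cbd6, d463ca5} — 4.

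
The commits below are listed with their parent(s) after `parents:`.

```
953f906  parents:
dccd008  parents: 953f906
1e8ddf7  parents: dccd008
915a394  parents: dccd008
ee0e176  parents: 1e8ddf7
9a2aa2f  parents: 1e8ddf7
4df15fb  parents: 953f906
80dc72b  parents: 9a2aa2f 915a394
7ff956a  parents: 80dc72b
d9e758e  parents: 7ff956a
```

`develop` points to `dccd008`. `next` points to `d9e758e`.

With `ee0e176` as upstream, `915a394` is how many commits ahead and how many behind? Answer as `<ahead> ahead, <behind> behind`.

1 ahead, 2 behind

Reachable from 915a394: {915a394, 953f906, dccd008}.
Reachable from ee0e176: {1e8ddf7, 953f906, dccd008, ee0e176}.
Only in 915a394's history (ahead): {915a394} — 1.
Only in ee0e176's history (behind): {1e8ddf7, ee0e176} — 2.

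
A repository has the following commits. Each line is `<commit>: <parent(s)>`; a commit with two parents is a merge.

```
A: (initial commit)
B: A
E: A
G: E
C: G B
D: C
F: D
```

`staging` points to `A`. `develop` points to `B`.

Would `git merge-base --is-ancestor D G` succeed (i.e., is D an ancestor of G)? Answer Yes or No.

Ancestors of G: {A, E, G}.
D is not in that set, so it is not an ancestor of G.

No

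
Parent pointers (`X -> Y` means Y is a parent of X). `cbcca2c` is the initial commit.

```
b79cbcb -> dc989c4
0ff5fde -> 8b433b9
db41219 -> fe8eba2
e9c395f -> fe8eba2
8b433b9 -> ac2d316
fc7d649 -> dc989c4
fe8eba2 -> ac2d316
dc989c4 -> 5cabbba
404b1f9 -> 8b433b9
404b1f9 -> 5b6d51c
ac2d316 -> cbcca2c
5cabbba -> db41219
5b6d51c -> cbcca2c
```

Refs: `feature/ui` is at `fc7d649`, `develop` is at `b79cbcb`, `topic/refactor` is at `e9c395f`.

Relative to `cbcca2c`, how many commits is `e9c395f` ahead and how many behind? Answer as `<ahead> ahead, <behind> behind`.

3 ahead, 0 behind

Reachable from e9c395f: {ac2d316, cbcca2c, e9c395f, fe8eba2}.
Reachable from cbcca2c: {cbcca2c}.
Only in e9c395f's history (ahead): {ac2d316, e9c395f, fe8eba2} — 3.
Only in cbcca2c's history (behind): {} — 0.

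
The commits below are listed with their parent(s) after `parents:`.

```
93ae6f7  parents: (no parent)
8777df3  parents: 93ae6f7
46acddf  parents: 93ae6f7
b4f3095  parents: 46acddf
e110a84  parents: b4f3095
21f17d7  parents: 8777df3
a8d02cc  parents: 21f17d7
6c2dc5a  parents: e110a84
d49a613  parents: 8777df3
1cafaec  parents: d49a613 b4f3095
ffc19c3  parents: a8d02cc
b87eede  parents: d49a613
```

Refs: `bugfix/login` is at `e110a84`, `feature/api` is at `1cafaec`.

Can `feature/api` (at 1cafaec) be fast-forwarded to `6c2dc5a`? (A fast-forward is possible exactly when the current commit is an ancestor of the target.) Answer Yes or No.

A fast-forward from 1cafaec to 6c2dc5a is possible iff 1cafaec is an ancestor of 6c2dc5a.
Ancestors of 6c2dc5a: {46acddf, 6c2dc5a, 93ae6f7, b4f3095, e110a84}.
1cafaec is not among them, so fast-forward is not possible.

No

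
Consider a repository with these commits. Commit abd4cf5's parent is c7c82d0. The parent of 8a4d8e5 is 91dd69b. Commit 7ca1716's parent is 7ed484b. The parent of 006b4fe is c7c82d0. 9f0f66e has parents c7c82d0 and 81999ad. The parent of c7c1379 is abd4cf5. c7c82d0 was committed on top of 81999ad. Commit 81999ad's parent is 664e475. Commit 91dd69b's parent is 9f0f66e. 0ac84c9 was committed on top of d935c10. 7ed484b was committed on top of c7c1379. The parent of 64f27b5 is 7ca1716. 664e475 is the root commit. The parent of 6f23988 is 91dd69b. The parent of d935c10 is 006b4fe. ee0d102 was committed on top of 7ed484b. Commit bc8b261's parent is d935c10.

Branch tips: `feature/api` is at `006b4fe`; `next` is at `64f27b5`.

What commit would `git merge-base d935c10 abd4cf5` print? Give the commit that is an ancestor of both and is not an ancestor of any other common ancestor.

Ancestors of d935c10: {006b4fe, 664e475, 81999ad, c7c82d0, d935c10}.
Ancestors of abd4cf5: {664e475, 81999ad, abd4cf5, c7c82d0}.
Common ancestors: {664e475, 81999ad, c7c82d0}.
Among these, c7c82d0 is not an ancestor of any other common ancestor — it is the merge base.

c7c82d0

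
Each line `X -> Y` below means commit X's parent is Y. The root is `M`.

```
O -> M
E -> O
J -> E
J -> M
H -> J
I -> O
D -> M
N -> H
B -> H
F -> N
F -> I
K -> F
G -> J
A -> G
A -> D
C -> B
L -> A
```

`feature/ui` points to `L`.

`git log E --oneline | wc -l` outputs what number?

Walking parent pointers from E: reachable set = {E, M, O}.
That is 3 commits.

3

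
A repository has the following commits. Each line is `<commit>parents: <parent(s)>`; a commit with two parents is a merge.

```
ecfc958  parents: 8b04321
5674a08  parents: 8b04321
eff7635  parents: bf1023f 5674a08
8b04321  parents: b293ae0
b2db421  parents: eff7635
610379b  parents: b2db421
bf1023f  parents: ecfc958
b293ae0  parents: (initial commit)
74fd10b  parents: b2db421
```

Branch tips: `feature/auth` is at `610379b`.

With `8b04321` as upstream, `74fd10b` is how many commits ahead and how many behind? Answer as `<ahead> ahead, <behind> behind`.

Reachable from 74fd10b: {5674a08, 74fd10b, 8b04321, b293ae0, b2db421, bf1023f, ecfc958, eff7635}.
Reachable from 8b04321: {8b04321, b293ae0}.
Only in 74fd10b's history (ahead): {5674a08, 74fd10b, b2db421, bf1023f, ecfc958, eff7635} — 6.
Only in 8b04321's history (behind): {} — 0.

6 ahead, 0 behind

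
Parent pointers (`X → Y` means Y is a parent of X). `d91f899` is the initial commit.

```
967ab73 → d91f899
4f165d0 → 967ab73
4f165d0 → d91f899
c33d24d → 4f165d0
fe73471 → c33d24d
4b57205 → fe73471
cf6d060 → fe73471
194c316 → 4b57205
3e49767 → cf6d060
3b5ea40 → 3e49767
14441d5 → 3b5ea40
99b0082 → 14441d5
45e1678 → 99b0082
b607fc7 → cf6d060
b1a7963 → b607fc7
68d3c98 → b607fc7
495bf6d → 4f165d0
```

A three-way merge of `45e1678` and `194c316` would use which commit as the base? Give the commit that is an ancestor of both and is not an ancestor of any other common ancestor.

fe73471

Ancestors of 45e1678: {14441d5, 3b5ea40, 3e49767, 45e1678, 4f165d0, 967ab73, 99b0082, c33d24d, cf6d060, d91f899, fe73471}.
Ancestors of 194c316: {194c316, 4b57205, 4f165d0, 967ab73, c33d24d, d91f899, fe73471}.
Common ancestors: {4f165d0, 967ab73, c33d24d, d91f899, fe73471}.
Among these, fe73471 is not an ancestor of any other common ancestor — it is the merge base.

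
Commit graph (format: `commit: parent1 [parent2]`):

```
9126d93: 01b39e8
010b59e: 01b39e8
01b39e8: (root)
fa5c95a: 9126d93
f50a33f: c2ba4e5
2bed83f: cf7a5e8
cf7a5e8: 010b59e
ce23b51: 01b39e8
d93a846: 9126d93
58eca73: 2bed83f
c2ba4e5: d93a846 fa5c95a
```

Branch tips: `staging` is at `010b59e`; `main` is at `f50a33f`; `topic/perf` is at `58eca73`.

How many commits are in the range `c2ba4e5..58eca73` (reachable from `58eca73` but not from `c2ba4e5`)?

4

Reachable from 58eca73: {010b59e, 01b39e8, 2bed83f, 58eca73, cf7a5e8}.
Reachable from c2ba4e5: {01b39e8, 9126d93, c2ba4e5, d93a846, fa5c95a}.
In 58eca73's history but not c2ba4e5's: {010b59e, 2bed83f, 58eca73, cf7a5e8} — 4 commits.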